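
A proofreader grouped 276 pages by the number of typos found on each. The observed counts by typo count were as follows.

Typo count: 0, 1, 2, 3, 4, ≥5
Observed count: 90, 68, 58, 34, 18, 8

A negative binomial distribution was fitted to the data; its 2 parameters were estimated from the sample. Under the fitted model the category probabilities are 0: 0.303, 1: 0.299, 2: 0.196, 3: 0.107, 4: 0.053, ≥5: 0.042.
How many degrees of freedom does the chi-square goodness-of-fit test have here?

3

There are k = 6 categories and 2 parameters estimated from the data, so df = 6 − 1 − 2 = 3.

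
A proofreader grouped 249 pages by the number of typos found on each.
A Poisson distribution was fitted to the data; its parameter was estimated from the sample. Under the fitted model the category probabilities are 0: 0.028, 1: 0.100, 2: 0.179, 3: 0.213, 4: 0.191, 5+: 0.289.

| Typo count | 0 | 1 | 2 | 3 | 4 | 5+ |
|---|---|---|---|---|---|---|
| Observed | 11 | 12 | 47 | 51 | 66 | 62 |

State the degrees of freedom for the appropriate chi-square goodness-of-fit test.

4

There are k = 6 categories and 1 parameter estimated from the data, so df = 6 − 1 − 1 = 4.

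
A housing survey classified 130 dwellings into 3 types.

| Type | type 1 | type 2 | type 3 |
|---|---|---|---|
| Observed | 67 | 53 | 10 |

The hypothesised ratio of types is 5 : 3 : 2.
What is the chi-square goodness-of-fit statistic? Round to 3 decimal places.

Ratio total = 10. Expected counts: 130×5/10 = 65, 130×3/10 = 39, 130×2/10 = 26.
type 1: (67 − 65)²/65 = 4/65 = 0.0615
type 2: (53 − 39)²/39 = 196/39 = 5.0256
type 3: (10 − 26)²/26 = 256/26 = 9.8462
Sum = 14.933

14.933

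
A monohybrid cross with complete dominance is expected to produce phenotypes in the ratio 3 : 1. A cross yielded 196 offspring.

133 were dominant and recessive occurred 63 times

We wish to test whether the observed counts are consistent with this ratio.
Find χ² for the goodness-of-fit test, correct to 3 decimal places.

5.333

Ratio total = 4. Expected counts: 196×3/4 = 147, 196×1/4 = 49.
dominant: (133 − 147)²/147 = 196/147 = 1.3333
recessive: (63 − 49)²/49 = 196/49 = 4.0000
Sum = 5.333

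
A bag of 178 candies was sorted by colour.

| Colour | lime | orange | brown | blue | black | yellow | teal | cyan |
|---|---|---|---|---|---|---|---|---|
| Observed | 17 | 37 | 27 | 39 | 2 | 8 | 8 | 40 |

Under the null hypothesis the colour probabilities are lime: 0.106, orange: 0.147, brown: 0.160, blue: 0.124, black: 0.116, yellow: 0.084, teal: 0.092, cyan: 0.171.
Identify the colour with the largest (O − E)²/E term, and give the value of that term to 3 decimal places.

Expected counts E_i = n·p_i: 178×0.106 = 18.868, 178×0.147 = 26.166, 178×0.160 = 28.48, 178×0.124 = 22.072, 178×0.116 = 20.648, 178×0.084 = 14.952, 178×0.092 = 16.376, 178×0.171 = 30.438.
cat         O        E   (O−E)²/E
lime       17   18.868     0.1849
orange     37   26.166     4.4858
brown      27    28.48     0.0769
blue       39   22.072    12.9828
black       2   20.648    16.8417
yellow      8   14.952     3.2324
teal        8   16.376     4.2842
cyan       40   30.438     3.0039
The largest term is for black: 16.842.

black, 16.842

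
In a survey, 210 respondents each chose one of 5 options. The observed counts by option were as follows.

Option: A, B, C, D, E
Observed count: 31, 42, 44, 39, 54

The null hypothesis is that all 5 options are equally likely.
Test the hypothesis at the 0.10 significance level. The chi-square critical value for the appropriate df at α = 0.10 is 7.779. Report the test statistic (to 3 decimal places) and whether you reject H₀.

6.619; do not reject

Under H₀ each category has probability 1/5, so each expected count is 210/5 = 42.
χ² = (31−42)²/42 + (42−42)²/42 + (44−42)²/42 + (39−42)²/42 + (54−42)²/42
   = 2.8810 + 0.0000 + 0.0952 + 0.2143 + 3.4286
Sum = 6.619
df = 4. Since 6.619 < 7.779, we do not reject H₀.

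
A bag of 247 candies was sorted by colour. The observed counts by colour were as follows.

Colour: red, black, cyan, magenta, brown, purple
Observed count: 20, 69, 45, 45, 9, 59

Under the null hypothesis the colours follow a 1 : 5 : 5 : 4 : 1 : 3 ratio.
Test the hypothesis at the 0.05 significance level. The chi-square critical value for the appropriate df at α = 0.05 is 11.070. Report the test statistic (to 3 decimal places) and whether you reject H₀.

22.599; reject

Ratio total = 19. Expected counts: 247×1/19 = 13, 247×5/19 = 65, 247×5/19 = 65, 247×4/19 = 52, 247×1/19 = 13, 247×3/19 = 39.
χ² = (20−13)²/13 + (69−65)²/65 + (45−65)²/65 + (45−52)²/52 + (9−13)²/13 + (59−39)²/39
   = 3.7692 + 0.2462 + 6.1538 + 0.9423 + 1.2308 + 10.2564
Sum = 22.599
df = 5. Since 22.599 > 11.070, we reject H₀.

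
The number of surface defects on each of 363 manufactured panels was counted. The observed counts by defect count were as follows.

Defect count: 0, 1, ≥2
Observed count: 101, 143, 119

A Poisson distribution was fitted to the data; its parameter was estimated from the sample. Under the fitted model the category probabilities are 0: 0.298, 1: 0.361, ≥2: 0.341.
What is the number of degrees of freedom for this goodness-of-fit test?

1

There are k = 3 categories and 1 parameter estimated from the data, so df = 3 − 1 − 1 = 1.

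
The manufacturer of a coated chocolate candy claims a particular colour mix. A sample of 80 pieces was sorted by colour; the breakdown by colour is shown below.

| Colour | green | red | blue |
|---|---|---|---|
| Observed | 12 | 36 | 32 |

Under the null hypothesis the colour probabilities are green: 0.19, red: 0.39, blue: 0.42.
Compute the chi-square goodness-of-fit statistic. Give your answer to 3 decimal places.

Expected counts E_i = n·p_i: 80×0.19 = 15.2, 80×0.39 = 31.2, 80×0.42 = 33.6.
green: (12 − 15.2)²/15.2 = 10.24/15.2 = 0.6737
red: (36 − 31.2)²/31.2 = 23.04/31.2 = 0.7385
blue: (32 − 33.6)²/33.6 = 2.56/33.6 = 0.0762
Sum = 1.488

1.488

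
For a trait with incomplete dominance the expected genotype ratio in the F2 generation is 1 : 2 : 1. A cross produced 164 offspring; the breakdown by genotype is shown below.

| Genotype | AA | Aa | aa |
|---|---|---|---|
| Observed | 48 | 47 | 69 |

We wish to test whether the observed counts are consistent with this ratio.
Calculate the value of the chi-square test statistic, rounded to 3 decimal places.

Ratio total = 4. Expected counts: 164×1/4 = 41, 164×2/4 = 82, 164×1/4 = 41.
cat         O        E   (O−E)²/E
AA         48       41     1.1951
Aa         47       82    14.9390
aa         69       41    19.1220
Sum = 35.256

35.256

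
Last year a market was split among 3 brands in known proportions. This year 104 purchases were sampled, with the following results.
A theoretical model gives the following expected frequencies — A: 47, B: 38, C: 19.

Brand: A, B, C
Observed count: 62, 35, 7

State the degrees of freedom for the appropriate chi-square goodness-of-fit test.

2

There are k = 3 categories and no parameters were estimated from the data, so df = 3 − 1 = 2.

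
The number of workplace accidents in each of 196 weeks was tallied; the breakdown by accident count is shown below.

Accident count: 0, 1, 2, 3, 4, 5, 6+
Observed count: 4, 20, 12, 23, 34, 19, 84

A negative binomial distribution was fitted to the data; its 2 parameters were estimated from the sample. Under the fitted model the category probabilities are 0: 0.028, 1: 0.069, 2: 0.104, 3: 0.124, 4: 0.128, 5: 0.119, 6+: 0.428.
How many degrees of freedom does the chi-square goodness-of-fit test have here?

There are k = 7 categories and 2 parameters estimated from the data, so df = 7 − 1 − 2 = 4.

4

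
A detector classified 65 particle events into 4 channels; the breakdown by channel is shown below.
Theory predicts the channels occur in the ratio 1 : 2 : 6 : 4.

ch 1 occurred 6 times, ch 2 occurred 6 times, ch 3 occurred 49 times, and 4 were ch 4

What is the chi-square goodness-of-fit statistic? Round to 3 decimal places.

Ratio total = 13. Expected counts: 65×1/13 = 5, 65×2/13 = 10, 65×6/13 = 30, 65×4/13 = 20.
ch 1: (6 − 5)²/5 = 1/5 = 0.2000
ch 2: (6 − 10)²/10 = 16/10 = 1.6000
ch 3: (49 − 30)²/30 = 361/30 = 12.0333
ch 4: (4 − 20)²/20 = 256/20 = 12.8000
Sum = 26.633

26.633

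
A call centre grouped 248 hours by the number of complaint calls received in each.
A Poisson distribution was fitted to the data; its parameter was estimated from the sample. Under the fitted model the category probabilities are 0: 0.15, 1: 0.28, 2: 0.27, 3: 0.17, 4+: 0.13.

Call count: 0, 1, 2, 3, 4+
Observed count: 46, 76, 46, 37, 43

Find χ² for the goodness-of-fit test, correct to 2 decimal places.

Expected counts E_i = n·p_i: 248×0.15 = 37.2, 248×0.28 = 69.44, 248×0.27 = 66.96, 248×0.17 = 42.16, 248×0.13 = 32.24.
0: (46 − 37.2)²/37.2 = 77.44/37.2 = 2.082
1: (76 − 69.44)²/69.44 = 43.0336/69.44 = 0.620
2: (46 − 66.96)²/66.96 = 439.3216/66.96 = 6.561
3: (37 − 42.16)²/42.16 = 26.6256/42.16 = 0.632
4+: (43 − 32.24)²/32.24 = 115.7776/32.24 = 3.591
Sum = 13.49

13.49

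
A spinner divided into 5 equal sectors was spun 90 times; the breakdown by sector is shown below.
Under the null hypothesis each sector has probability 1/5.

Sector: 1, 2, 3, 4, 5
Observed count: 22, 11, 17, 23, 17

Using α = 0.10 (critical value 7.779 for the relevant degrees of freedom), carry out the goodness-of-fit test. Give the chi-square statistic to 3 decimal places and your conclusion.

5.111; do not reject

Under H₀ each category has probability 1/5, so each expected count is 90/5 = 18.
cat         O        E   (O−E)²/E
1          22       18     0.8889
2          11       18     2.7222
3          17       18     0.0556
4          23       18     1.3889
5          17       18     0.0556
Sum = 5.111
df = 4. Since 5.111 < 7.779, we do not reject H₀.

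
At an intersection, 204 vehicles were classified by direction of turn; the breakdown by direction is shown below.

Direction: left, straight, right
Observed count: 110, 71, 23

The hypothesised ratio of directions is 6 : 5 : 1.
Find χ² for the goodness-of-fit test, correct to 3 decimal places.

Ratio total = 12. Expected counts: 204×6/12 = 102, 204×5/12 = 85, 204×1/12 = 17.
χ² = (110−102)²/102 + (71−85)²/85 + (23−17)²/17
   = 0.6275 + 2.3059 + 2.1176
Sum = 5.051

5.051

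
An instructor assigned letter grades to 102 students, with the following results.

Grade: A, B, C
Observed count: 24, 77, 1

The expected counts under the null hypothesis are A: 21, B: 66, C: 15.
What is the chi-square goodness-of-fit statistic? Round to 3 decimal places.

cat         O        E   (O−E)²/E
A          24       21     0.4286
B          77       66     1.8333
C           1       15    13.0667
Sum = 15.329

15.329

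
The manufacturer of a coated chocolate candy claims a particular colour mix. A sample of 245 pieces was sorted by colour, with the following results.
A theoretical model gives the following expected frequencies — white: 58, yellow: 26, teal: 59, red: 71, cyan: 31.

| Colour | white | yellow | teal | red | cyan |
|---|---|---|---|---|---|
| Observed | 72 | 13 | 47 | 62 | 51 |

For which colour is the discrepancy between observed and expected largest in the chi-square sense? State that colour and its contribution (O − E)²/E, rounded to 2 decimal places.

cyan, 12.90

cat         O        E   (O−E)²/E
white      72       58      3.379
yellow     13       26      6.500
teal       47       59      2.441
red        62       71      1.141
cyan       51       31     12.903
The largest term is for cyan: 12.90.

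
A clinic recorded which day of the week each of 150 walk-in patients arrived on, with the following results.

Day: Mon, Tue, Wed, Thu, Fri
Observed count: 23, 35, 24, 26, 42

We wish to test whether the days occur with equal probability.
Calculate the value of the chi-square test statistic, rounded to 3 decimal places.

9.000

Expected count for each of the 5 categories: 150/5 = 30.
cat         O        E   (O−E)²/E
Mon        23       30     1.6333
Tue        35       30     0.8333
Wed        24       30     1.2000
Thu        26       30     0.5333
Fri        42       30     4.8000
Sum = 9.000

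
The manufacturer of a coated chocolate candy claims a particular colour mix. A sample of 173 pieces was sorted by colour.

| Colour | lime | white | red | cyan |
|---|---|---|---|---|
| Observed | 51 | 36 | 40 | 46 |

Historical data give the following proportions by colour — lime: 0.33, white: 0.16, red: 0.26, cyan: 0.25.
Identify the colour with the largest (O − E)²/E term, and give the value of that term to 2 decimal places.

Expected counts E_i = n·p_i: 173×0.33 = 57.09, 173×0.16 = 27.68, 173×0.26 = 44.98, 173×0.25 = 43.25.
cat         O        E   (O−E)²/E
lime       51    57.09      0.650
white      36    27.68      2.501
red        40    44.98      0.551
cyan       46    43.25      0.175
The largest term is for white: 2.50.

white, 2.50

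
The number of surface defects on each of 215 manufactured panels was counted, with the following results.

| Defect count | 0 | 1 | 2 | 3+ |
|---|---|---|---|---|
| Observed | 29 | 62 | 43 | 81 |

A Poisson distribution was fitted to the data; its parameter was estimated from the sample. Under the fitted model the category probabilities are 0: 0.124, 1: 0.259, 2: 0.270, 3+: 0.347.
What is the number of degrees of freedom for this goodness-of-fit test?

2

There are k = 4 categories and 1 parameter estimated from the data, so df = 4 − 1 − 1 = 2.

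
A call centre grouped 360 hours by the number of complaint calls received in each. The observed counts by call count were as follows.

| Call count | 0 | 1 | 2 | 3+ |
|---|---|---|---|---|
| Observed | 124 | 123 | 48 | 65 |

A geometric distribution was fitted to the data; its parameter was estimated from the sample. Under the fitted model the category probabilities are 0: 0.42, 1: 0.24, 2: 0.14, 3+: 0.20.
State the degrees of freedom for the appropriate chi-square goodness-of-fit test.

2

There are k = 4 categories and 1 parameter estimated from the data, so df = 4 − 1 − 1 = 2.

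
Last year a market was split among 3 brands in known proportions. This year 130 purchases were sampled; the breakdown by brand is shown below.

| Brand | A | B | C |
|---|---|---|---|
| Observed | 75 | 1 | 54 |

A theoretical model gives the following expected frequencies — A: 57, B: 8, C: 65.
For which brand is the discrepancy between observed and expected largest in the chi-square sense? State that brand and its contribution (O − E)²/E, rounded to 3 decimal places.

cat         O        E   (O−E)²/E
A          75       57     5.6842
B           1        8     6.1250
C          54       65     1.8615
The largest term is for B: 6.125.

B, 6.125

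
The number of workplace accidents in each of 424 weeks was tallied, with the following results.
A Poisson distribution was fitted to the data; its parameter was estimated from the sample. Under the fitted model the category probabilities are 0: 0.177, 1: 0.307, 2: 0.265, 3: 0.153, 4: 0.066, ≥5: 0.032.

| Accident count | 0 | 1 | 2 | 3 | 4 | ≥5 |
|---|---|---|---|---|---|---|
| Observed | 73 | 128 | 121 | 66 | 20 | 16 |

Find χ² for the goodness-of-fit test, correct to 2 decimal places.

3.49

Expected counts E_i = n·p_i: 424×0.177 = 75.048, 424×0.307 = 130.168, 424×0.265 = 112.36, 424×0.153 = 64.872, 424×0.066 = 27.984, 424×0.032 = 13.568.
0: (73 − 75.048)²/75.048 = 4.194304/75.048 = 0.056
1: (128 − 130.168)²/130.168 = 4.700224/130.168 = 0.036
2: (121 − 112.36)²/112.36 = 74.6496/112.36 = 0.664
3: (66 − 64.872)²/64.872 = 1.272384/64.872 = 0.020
4: (20 − 27.984)²/27.984 = 63.744256/27.984 = 2.278
≥5: (16 − 13.568)²/13.568 = 5.914624/13.568 = 0.436
Sum = 3.49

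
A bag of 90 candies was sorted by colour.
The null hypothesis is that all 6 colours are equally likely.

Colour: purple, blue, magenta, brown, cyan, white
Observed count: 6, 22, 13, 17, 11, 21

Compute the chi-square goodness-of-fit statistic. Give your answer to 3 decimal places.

Under H₀ each category has probability 1/6, so each expected count is 90/6 = 15.
cat          O        E   (O−E)²/E
purple       6       15     5.4000
blue        22       15     3.2667
magenta     13       15     0.2667
brown       17       15     0.2667
cyan        11       15     1.0667
white       21       15     2.4000
Sum = 12.667

12.667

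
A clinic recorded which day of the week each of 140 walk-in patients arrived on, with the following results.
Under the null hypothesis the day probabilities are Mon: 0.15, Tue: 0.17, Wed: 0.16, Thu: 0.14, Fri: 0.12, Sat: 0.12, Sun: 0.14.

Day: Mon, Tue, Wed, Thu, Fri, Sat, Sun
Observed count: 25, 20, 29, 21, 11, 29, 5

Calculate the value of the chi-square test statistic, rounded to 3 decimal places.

Expected counts E_i = n·p_i: 140×0.15 = 21, 140×0.17 = 23.8, 140×0.16 = 22.4, 140×0.14 = 19.6, 140×0.12 = 16.8, 140×0.12 = 16.8, 140×0.14 = 19.6.
cat         O        E   (O−E)²/E
Mon        25       21     0.7619
Tue        20     23.8     0.6067
Wed        29     22.4     1.9446
Thu        21     19.6     0.1000
Fri        11     16.8     2.0024
Sat        29     16.8     8.8595
Sun         5     19.6    10.8755
Sum = 25.151

25.151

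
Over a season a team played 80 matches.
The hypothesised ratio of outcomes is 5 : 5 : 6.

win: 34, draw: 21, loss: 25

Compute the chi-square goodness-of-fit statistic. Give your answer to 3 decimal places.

Ratio total = 16. Expected counts: 80×5/16 = 25, 80×5/16 = 25, 80×6/16 = 30.
χ² = (34−25)²/25 + (21−25)²/25 + (25−30)²/30
   = 3.2400 + 0.6400 + 0.8333
Sum = 4.713

4.713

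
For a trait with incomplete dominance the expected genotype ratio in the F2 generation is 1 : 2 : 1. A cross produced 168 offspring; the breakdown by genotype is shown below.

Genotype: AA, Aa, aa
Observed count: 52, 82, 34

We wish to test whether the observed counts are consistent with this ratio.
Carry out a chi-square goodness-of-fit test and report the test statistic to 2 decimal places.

Ratio total = 4. Expected counts: 168×1/4 = 42, 168×2/4 = 84, 168×1/4 = 42.
cat         O        E   (O−E)²/E
AA         52       42      2.381
Aa         82       84      0.048
aa         34       42      1.524
Sum = 3.95

3.95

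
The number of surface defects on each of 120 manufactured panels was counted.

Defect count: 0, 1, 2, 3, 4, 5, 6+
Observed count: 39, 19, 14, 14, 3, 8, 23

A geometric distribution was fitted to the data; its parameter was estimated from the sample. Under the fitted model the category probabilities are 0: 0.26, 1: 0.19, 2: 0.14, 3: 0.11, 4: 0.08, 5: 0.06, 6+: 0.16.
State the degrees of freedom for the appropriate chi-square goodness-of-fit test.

There are k = 7 categories and 1 parameter estimated from the data, so df = 7 − 1 − 1 = 5.

5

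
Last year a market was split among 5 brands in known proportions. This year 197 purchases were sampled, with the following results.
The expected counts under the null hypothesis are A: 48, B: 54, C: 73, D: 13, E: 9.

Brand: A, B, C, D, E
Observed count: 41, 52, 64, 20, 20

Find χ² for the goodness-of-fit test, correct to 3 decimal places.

A: (41 − 48)²/48 = 49/48 = 1.0208
B: (52 − 54)²/54 = 4/54 = 0.0741
C: (64 − 73)²/73 = 81/73 = 1.1096
D: (20 − 13)²/13 = 49/13 = 3.7692
E: (20 − 9)²/9 = 121/9 = 13.4444
Sum = 19.418

19.418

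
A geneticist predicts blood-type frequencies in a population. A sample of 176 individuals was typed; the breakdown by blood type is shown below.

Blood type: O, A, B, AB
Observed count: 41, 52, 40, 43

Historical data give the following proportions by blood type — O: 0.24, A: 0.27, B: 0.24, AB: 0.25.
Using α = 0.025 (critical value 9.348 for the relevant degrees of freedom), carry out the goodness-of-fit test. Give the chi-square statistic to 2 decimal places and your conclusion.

0.60; do not reject

Expected counts E_i = n·p_i: 176×0.24 = 42.24, 176×0.27 = 47.52, 176×0.24 = 42.24, 176×0.25 = 44.
χ² = (41−42.24)²/42.24 + (52−47.52)²/47.52 + (40−42.24)²/42.24 + (43−44)²/44
   = 0.036 + 0.422 + 0.119 + 0.023
Sum = 0.60
df = 3. Since 0.60 < 9.348, we do not reject H₀.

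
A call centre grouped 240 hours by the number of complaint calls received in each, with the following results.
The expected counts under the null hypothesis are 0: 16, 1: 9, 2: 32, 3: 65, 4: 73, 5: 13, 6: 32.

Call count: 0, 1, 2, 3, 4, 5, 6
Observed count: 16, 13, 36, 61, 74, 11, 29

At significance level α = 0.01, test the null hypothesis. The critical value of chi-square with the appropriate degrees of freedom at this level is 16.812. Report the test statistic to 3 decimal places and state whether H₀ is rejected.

χ² = (16−16)²/16 + (13−9)²/9 + (36−32)²/32 + (61−65)²/65 + (74−73)²/73 + (11−13)²/13 + (29−32)²/32
   = 0.0000 + 1.7778 + 0.5000 + 0.2462 + 0.0137 + 0.3077 + 0.2813
Sum = 3.127
df = 6. Since 3.127 < 16.812, we do not reject H₀.

3.127; do not reject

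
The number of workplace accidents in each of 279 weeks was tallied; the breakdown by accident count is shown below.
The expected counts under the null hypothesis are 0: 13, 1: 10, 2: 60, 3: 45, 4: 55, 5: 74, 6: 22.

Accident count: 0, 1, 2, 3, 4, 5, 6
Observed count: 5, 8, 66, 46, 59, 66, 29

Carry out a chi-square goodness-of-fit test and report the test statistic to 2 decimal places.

cat         O        E   (O−E)²/E
0           5       13      4.923
1           8       10      0.400
2          66       60      0.600
3          46       45      0.022
4          59       55      0.291
5          66       74      0.865
6          29       22      2.227
Sum = 9.33

9.33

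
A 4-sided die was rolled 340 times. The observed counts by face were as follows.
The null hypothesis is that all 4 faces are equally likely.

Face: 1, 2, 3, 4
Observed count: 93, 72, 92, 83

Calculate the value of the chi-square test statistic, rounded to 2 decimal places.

Under H₀ each category has probability 1/4, so each expected count is 340/4 = 85.
χ² = (93−85)²/85 + (72−85)²/85 + (92−85)²/85 + (83−85)²/85
   = 0.753 + 1.988 + 0.576 + 0.047
Sum = 3.36

3.36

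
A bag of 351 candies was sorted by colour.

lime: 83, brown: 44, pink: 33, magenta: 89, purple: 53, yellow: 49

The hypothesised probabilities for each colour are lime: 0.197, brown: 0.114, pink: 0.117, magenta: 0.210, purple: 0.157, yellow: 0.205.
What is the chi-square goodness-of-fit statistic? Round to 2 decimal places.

15.33

Expected counts E_i = n·p_i: 351×0.197 = 69.147, 351×0.114 = 40.014, 351×0.117 = 41.067, 351×0.210 = 73.71, 351×0.157 = 55.107, 351×0.205 = 71.955.
χ² = (83−69.147)²/69.147 + (44−40.014)²/40.014 + (33−41.067)²/41.067 + (89−73.71)²/73.71 + (53−55.107)²/55.107 + (49−71.955)²/71.955
   = 2.775 + 0.397 + 1.585 + 3.172 + 0.081 + 7.323
Sum = 15.33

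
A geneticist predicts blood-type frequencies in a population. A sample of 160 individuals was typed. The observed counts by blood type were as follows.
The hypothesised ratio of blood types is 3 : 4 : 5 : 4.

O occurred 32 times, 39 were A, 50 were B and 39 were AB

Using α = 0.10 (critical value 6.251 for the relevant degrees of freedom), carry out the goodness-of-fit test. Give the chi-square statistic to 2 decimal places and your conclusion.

Ratio total = 16. Expected counts: 160×3/16 = 30, 160×4/16 = 40, 160×5/16 = 50, 160×4/16 = 40.
χ² = (32−30)²/30 + (39−40)²/40 + (50−50)²/50 + (39−40)²/40
   = 0.133 + 0.025 + 0.000 + 0.025
Sum = 0.18
df = 3. Since 0.18 < 6.251, we do not reject H₀.

0.18; do not reject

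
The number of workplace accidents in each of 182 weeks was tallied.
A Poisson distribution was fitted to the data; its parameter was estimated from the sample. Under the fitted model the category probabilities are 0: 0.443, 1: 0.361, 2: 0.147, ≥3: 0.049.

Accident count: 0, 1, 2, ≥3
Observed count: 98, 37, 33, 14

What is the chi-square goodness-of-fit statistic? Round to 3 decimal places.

Expected counts E_i = n·p_i: 182×0.443 = 80.626, 182×0.361 = 65.702, 182×0.147 = 26.754, 182×0.049 = 8.918.
cat         O        E   (O−E)²/E
0          98   80.626     3.7439
1          37   65.702    12.5385
2          33   26.754     1.4582
≥3         14    8.918     2.8960
Sum = 20.637

20.637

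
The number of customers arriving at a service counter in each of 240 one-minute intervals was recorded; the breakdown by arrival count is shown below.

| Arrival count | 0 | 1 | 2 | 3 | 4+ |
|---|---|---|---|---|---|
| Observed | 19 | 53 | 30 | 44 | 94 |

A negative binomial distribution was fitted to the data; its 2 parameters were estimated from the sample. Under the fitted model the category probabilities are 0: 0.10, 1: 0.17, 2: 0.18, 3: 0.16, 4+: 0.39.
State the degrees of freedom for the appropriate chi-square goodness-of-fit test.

2

There are k = 5 categories and 2 parameters estimated from the data, so df = 5 − 1 − 2 = 2.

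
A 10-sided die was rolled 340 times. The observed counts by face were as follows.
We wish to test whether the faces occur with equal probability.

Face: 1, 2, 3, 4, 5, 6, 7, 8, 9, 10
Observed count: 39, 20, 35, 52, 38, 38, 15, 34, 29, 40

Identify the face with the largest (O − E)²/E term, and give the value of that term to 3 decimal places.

7, 10.618

Expected count for each of the 10 categories: 340/10 = 34.
1: (39 − 34)²/34 = 25/34 = 0.7353
2: (20 − 34)²/34 = 196/34 = 5.7647
3: (35 − 34)²/34 = 1/34 = 0.0294
4: (52 − 34)²/34 = 324/34 = 9.5294
5: (38 − 34)²/34 = 16/34 = 0.4706
6: (38 − 34)²/34 = 16/34 = 0.4706
7: (15 − 34)²/34 = 361/34 = 10.6176
8: (34 − 34)²/34 = 0/34 = 0.0000
9: (29 − 34)²/34 = 25/34 = 0.7353
10: (40 − 34)²/34 = 36/34 = 1.0588
The largest term is for 7: 10.618.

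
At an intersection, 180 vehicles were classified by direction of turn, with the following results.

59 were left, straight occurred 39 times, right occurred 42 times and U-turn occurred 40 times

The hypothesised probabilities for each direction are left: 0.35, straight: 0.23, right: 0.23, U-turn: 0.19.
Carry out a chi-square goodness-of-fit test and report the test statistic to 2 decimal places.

Expected counts E_i = n·p_i: 180×0.35 = 63, 180×0.23 = 41.4, 180×0.23 = 41.4, 180×0.19 = 34.2.
left: (59 − 63)²/63 = 16/63 = 0.254
straight: (39 − 41.4)²/41.4 = 5.76/41.4 = 0.139
right: (42 − 41.4)²/41.4 = 0.36/41.4 = 0.009
U-turn: (40 − 34.2)²/34.2 = 33.64/34.2 = 0.984
Sum = 1.39

1.39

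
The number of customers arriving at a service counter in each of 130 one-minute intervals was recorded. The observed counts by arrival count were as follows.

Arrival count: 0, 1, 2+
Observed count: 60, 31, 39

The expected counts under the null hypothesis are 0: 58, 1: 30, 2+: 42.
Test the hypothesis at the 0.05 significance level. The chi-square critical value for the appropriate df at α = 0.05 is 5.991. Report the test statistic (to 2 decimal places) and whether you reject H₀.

0.32; do not reject

cat         O        E   (O−E)²/E
0          60       58      0.069
1          31       30      0.033
2+         39       42      0.214
Sum = 0.32
df = 2. Since 0.32 < 5.991, we do not reject H₀.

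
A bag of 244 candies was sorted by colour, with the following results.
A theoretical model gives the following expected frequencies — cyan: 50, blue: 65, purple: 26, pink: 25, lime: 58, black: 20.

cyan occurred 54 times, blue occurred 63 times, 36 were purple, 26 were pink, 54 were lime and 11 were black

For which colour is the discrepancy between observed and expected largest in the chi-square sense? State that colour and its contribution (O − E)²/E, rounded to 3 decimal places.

χ² = (54−50)²/50 + (63−65)²/65 + (36−26)²/26 + (26−25)²/25 + (54−58)²/58 + (11−20)²/20
   = 0.3200 + 0.0615 + 3.8462 + 0.0400 + 0.2759 + 4.0500
The largest term is for black: 4.050.

black, 4.050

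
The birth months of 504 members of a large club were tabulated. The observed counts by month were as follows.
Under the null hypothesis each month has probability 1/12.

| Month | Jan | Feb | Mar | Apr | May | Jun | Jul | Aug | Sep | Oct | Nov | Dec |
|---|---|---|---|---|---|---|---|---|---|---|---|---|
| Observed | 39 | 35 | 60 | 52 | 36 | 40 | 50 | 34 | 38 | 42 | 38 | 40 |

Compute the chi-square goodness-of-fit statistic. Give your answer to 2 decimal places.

16.33

Under H₀ each category has probability 1/12, so each expected count is 504/12 = 42.
Jan: (39 − 42)²/42 = 9/42 = 0.214
Feb: (35 − 42)²/42 = 49/42 = 1.167
Mar: (60 − 42)²/42 = 324/42 = 7.714
Apr: (52 − 42)²/42 = 100/42 = 2.381
May: (36 − 42)²/42 = 36/42 = 0.857
Jun: (40 − 42)²/42 = 4/42 = 0.095
Jul: (50 − 42)²/42 = 64/42 = 1.524
Aug: (34 − 42)²/42 = 64/42 = 1.524
Sep: (38 − 42)²/42 = 16/42 = 0.381
Oct: (42 − 42)²/42 = 0/42 = 0.000
Nov: (38 − 42)²/42 = 16/42 = 0.381
Dec: (40 − 42)²/42 = 4/42 = 0.095
Sum = 16.33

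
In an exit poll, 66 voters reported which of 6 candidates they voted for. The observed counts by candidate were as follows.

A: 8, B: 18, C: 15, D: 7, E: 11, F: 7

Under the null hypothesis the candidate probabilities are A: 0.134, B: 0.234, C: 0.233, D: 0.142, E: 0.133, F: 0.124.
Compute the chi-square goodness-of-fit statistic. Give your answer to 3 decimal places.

Expected counts E_i = n·p_i: 66×0.134 = 8.844, 66×0.234 = 15.444, 66×0.233 = 15.378, 66×0.142 = 9.372, 66×0.133 = 8.778, 66×0.124 = 8.184.
χ² = (8−8.844)²/8.844 + (18−15.444)²/15.444 + (15−15.378)²/15.378 + (7−9.372)²/9.372 + (11−8.778)²/8.778 + (7−8.184)²/8.184
   = 0.0805 + 0.4230 + 0.0093 + 0.6003 + 0.5625 + 0.1713
Sum = 1.847

1.847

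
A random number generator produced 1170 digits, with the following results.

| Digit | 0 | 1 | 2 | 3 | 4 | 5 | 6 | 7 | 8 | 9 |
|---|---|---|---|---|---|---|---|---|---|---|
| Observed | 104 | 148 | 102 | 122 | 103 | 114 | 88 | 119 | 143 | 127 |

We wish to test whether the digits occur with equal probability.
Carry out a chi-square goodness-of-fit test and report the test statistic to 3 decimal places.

Under H₀ each category has probability 1/10, so each expected count is 1170/10 = 117.
0: (104 − 117)²/117 = 169/117 = 1.4444
1: (148 − 117)²/117 = 961/117 = 8.2137
2: (102 − 117)²/117 = 225/117 = 1.9231
3: (122 − 117)²/117 = 25/117 = 0.2137
4: (103 − 117)²/117 = 196/117 = 1.6752
5: (114 − 117)²/117 = 9/117 = 0.0769
6: (88 − 117)²/117 = 841/117 = 7.1880
7: (119 − 117)²/117 = 4/117 = 0.0342
8: (143 − 117)²/117 = 676/117 = 5.7778
9: (127 − 117)²/117 = 100/117 = 0.8547
Sum = 27.402

27.402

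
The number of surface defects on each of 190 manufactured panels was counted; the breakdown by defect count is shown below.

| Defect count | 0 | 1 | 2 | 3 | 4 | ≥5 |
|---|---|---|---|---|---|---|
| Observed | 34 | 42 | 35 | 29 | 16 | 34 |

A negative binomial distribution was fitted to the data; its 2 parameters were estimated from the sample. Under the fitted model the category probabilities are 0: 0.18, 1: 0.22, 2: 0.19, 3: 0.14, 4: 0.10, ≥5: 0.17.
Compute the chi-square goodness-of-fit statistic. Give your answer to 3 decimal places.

Expected counts E_i = n·p_i: 190×0.18 = 34.2, 190×0.22 = 41.8, 190×0.19 = 36.1, 190×0.14 = 26.6, 190×0.10 = 19, 190×0.17 = 32.3.
cat         O        E   (O−E)²/E
0          34     34.2     0.0012
1          42     41.8     0.0010
2          35     36.1     0.0335
3          29     26.6     0.2165
4          16       19     0.4737
≥5         34     32.3     0.0895
Sum = 0.815

0.815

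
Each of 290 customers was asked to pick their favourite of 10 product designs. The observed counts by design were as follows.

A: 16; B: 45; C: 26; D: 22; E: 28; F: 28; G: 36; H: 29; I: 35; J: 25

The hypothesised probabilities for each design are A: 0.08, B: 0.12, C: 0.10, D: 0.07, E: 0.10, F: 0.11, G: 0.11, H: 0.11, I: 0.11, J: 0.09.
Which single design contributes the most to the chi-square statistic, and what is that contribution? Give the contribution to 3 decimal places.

B, 2.990

Expected counts E_i = n·p_i: 290×0.08 = 23.2, 290×0.12 = 34.8, 290×0.10 = 29, 290×0.07 = 20.3, 290×0.10 = 29, 290×0.11 = 31.9, 290×0.11 = 31.9, 290×0.11 = 31.9, 290×0.11 = 31.9, 290×0.09 = 26.1.
A: (16 − 23.2)²/23.2 = 51.84/23.2 = 2.2345
B: (45 − 34.8)²/34.8 = 104.04/34.8 = 2.9897
C: (26 − 29)²/29 = 9/29 = 0.3103
D: (22 − 20.3)²/20.3 = 2.89/20.3 = 0.1424
E: (28 − 29)²/29 = 1/29 = 0.0345
F: (28 − 31.9)²/31.9 = 15.21/31.9 = 0.4768
G: (36 − 31.9)²/31.9 = 16.81/31.9 = 0.5270
H: (29 − 31.9)²/31.9 = 8.41/31.9 = 0.2636
I: (35 − 31.9)²/31.9 = 9.61/31.9 = 0.3013
J: (25 − 26.1)²/26.1 = 1.21/26.1 = 0.0464
The largest term is for B: 2.990.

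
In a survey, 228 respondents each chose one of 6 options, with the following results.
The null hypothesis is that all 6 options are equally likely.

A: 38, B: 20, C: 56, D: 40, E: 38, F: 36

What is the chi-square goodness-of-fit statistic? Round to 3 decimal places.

Under H₀ each category has probability 1/6, so each expected count is 228/6 = 38.
cat         O        E   (O−E)²/E
A          38       38     0.0000
B          20       38     8.5263
C          56       38     8.5263
D          40       38     0.1053
E          38       38     0.0000
F          36       38     0.1053
Sum = 17.263

17.263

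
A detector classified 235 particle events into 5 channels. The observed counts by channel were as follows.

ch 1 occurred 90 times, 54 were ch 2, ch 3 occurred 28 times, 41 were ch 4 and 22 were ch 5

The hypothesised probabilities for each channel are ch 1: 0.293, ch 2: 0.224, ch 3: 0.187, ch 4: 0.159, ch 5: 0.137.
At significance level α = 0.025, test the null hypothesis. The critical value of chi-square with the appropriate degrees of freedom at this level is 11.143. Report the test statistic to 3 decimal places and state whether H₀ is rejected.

Expected counts E_i = n·p_i: 235×0.293 = 68.855, 235×0.224 = 52.64, 235×0.187 = 43.945, 235×0.159 = 37.365, 235×0.137 = 32.195.
ch 1: (90 − 68.855)²/68.855 = 447.111025/68.855 = 6.4935
ch 2: (54 − 52.64)²/52.64 = 1.8496/52.64 = 0.0351
ch 3: (28 − 43.945)²/43.945 = 254.243025/43.945 = 5.7855
ch 4: (41 − 37.365)²/37.365 = 13.213225/37.365 = 0.3536
ch 5: (22 − 32.195)²/32.195 = 103.938025/32.195 = 3.2284
Sum = 15.896
df = 4. Since 15.896 > 11.143, we reject H₀.

15.896; reject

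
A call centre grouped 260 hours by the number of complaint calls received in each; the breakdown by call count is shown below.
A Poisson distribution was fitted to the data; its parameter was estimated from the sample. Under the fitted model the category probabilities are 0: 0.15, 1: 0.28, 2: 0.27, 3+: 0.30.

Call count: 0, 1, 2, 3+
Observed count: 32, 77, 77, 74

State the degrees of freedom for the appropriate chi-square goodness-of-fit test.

There are k = 4 categories and 1 parameter estimated from the data, so df = 4 − 1 − 1 = 2.

2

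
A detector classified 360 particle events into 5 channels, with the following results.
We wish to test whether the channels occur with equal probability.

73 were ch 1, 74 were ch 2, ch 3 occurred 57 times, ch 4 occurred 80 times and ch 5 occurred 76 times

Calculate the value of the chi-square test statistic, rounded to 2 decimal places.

Expected count for each of the 5 categories: 360/5 = 72.
χ² = (73−72)²/72 + (74−72)²/72 + (57−72)²/72 + (80−72)²/72 + (76−72)²/72
   = 0.014 + 0.056 + 3.125 + 0.889 + 0.222
Sum = 4.31

4.31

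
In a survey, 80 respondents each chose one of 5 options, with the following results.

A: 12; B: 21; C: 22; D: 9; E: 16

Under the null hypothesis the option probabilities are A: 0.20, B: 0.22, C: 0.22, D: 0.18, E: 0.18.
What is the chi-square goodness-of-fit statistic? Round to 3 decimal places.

Expected counts E_i = n·p_i: 80×0.20 = 16, 80×0.22 = 17.6, 80×0.22 = 17.6, 80×0.18 = 14.4, 80×0.18 = 14.4.
A: (12 − 16)²/16 = 16/16 = 1.0000
B: (21 − 17.6)²/17.6 = 11.56/17.6 = 0.6568
C: (22 − 17.6)²/17.6 = 19.36/17.6 = 1.1000
D: (9 − 14.4)²/14.4 = 29.16/14.4 = 2.0250
E: (16 − 14.4)²/14.4 = 2.56/14.4 = 0.1778
Sum = 4.960

4.960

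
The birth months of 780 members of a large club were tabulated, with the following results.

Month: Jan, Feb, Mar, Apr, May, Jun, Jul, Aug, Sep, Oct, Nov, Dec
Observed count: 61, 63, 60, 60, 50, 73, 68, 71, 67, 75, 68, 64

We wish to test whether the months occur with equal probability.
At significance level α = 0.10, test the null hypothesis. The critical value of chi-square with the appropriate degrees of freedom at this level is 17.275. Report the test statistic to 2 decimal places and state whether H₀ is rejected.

7.97; do not reject

Expected count for each of the 12 categories: 780/12 = 65.
Jan: (61 − 65)²/65 = 16/65 = 0.246
Feb: (63 − 65)²/65 = 4/65 = 0.062
Mar: (60 − 65)²/65 = 25/65 = 0.385
Apr: (60 − 65)²/65 = 25/65 = 0.385
May: (50 − 65)²/65 = 225/65 = 3.462
Jun: (73 − 65)²/65 = 64/65 = 0.985
Jul: (68 − 65)²/65 = 9/65 = 0.138
Aug: (71 − 65)²/65 = 36/65 = 0.554
Sep: (67 − 65)²/65 = 4/65 = 0.062
Oct: (75 − 65)²/65 = 100/65 = 1.538
Nov: (68 − 65)²/65 = 9/65 = 0.138
Dec: (64 − 65)²/65 = 1/65 = 0.015
Sum = 7.97
df = 11. Since 7.97 < 17.275, we do not reject H₀.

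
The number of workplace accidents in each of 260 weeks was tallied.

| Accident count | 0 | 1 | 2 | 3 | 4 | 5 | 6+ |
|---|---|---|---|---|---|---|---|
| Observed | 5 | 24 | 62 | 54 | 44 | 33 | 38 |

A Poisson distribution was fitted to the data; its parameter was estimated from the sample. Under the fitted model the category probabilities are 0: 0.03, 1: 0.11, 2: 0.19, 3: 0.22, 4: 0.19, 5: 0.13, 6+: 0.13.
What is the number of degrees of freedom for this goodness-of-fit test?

5

There are k = 7 categories and 1 parameter estimated from the data, so df = 7 − 1 − 1 = 5.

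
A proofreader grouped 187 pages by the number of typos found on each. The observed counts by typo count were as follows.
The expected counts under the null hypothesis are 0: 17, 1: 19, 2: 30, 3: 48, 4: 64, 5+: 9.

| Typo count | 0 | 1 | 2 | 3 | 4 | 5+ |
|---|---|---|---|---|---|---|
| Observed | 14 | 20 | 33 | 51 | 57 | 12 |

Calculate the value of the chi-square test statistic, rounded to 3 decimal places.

2.835

0: (14 − 17)²/17 = 9/17 = 0.5294
1: (20 − 19)²/19 = 1/19 = 0.0526
2: (33 − 30)²/30 = 9/30 = 0.3000
3: (51 − 48)²/48 = 9/48 = 0.1875
4: (57 − 64)²/64 = 49/64 = 0.7656
5+: (12 − 9)²/9 = 9/9 = 1.0000
Sum = 2.835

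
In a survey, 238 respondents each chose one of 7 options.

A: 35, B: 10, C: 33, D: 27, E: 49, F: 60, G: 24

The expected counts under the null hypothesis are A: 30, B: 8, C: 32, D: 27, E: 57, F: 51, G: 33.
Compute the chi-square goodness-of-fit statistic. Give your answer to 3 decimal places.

6.530

cat         O        E   (O−E)²/E
A          35       30     0.8333
B          10        8     0.5000
C          33       32     0.0313
D          27       27     0.0000
E          49       57     1.1228
F          60       51     1.5882
G          24       33     2.4545
Sum = 6.530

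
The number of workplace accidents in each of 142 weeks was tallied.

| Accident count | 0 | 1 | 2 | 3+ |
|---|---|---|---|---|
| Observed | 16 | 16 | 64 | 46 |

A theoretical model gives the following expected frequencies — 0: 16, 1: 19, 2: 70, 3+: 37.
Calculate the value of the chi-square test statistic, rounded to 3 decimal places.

cat         O        E   (O−E)²/E
0          16       16     0.0000
1          16       19     0.4737
2          64       70     0.5143
3+         46       37     2.1892
Sum = 3.177

3.177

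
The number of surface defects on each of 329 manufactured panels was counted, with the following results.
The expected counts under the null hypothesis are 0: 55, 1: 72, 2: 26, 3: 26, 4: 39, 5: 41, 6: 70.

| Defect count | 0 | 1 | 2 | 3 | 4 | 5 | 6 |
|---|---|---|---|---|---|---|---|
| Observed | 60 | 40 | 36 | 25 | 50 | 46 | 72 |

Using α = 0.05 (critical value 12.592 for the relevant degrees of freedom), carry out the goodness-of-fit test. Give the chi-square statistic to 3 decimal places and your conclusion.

22.331; reject

0: (60 − 55)²/55 = 25/55 = 0.4545
1: (40 − 72)²/72 = 1024/72 = 14.2222
2: (36 − 26)²/26 = 100/26 = 3.8462
3: (25 − 26)²/26 = 1/26 = 0.0385
4: (50 − 39)²/39 = 121/39 = 3.1026
5: (46 − 41)²/41 = 25/41 = 0.6098
6: (72 − 70)²/70 = 4/70 = 0.0571
Sum = 22.331
df = 6. Since 22.331 > 12.592, we reject H₀.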